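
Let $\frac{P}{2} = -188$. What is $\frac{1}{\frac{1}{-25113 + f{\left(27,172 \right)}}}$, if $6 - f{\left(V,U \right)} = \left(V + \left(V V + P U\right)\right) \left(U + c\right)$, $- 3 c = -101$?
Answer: $\frac{39360851}{3} \approx 1.312 \cdot 10^{7}$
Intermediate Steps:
$P = -376$ ($P = 2 \left(-188\right) = -376$)
$c = \frac{101}{3}$ ($c = \left(- \frac{1}{3}\right) \left(-101\right) = \frac{101}{3} \approx 33.667$)
$f{\left(V,U \right)} = 6 - \left(\frac{101}{3} + U\right) \left(V + V^{2} - 376 U\right)$ ($f{\left(V,U \right)} = 6 - \left(V - \left(376 U - V V\right)\right) \left(U + \frac{101}{3}\right) = 6 - \left(V - \left(- V^{2} + 376 U\right)\right) \left(\frac{101}{3} + U\right) = 6 - \left(V + V^{2} - 376 U\right) \left(\frac{101}{3} + U\right) = 6 - \left(\frac{101}{3} + U\right) \left(V + V^{2} - 376 U\right)$)
$\frac{1}{\frac{1}{-25113 + f{\left(27,172 \right)}}} = \frac{1}{\frac{1}{-25113 - \left(- \frac{6529163}{3} - 11123584 + 4644 + 149931\right)}} = \frac{1}{\frac{1}{-25113 - \left(- \frac{39812354}{3} + 125388\right)}} = \frac{1}{\frac{1}{-25113 - - \frac{39436190}{3}}} = \frac{1}{\frac{1}{-25113 + \frac{39436190}{3}}} = \frac{1}{\frac{1}{\frac{39360851}{3}}} = \frac{1}{\frac{3}{39360851}} = \frac{39360851}{3}$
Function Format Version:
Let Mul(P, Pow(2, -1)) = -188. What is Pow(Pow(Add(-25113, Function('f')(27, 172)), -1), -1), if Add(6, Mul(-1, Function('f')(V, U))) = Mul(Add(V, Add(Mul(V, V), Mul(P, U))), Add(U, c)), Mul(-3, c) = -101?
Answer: Rational(39360851, 3) ≈ 1.3120e+7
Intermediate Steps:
P = -376 (P = Mul(2, -188) = -376)
c = Rational(101, 3) (c = Mul(Rational(-1, 3), -101) = Rational(101, 3) ≈ 33.667)
Function('f')(V, U) = Add(6, Mul(-1, Add(Rational(101, 3), U), Add(V, Pow(V, 2), Mul(-376, U)))) (Function('f')(V, U) = Add(6, Mul(-1, Mul(Add(V, Add(Mul(V, V), Mul(-376, U))), Add(U, Rational(101, 3))))) = Add(6, Mul(-1, Mul(Add(V, Add(Pow(V, 2), Mul(-376, U))), Add(Rational(101, 3), U)))) = Add(6, Mul(-1, Mul(Add(V, Pow(V, 2), Mul(-376, U)), Add(Rational(101, 3), U)))) = Add(6, Mul(-1, Mul(Add(Rational(101, 3), U), Add(V, Pow(V, 2), Mul(-376, U))))) = Add(6, Mul(-1, Add(Rational(101, 3), U), Add(V, Pow(V, 2), Mul(-376, U)))))
Pow(Pow(Add(-25113, Function('f')(27, 172)), -1), -1) = Pow(Pow(Add(-25113, Add(6, Mul(376, Pow(172, 2)), Mul(Rational(-101, 3), 27), Mul(Rational(-101, 3), Pow(27, 2)), Mul(Rational(37976, 3), 172), Mul(-1, 172, 27), Mul(-1, 172, Pow(27, 2)))), -1), -1) = Pow(Pow(Add(-25113, Add(6, Mul(376, 29584), -909, Mul(Rational(-101, 3), 729), Rational(6531872, 3), -4644, Mul(-1, 172, 729))), -1), -1) = Pow(Pow(Add(-25113, Add(6, 11123584, -909, -24543, Rational(6531872, 3), -4644, -125388)), -1), -1) = Pow(Pow(Add(-25113, Rational(39436190, 3)), -1), -1) = Pow(Pow(Rational(39360851, 3), -1), -1) = Pow(Rational(3, 39360851), -1) = Rational(39360851, 3)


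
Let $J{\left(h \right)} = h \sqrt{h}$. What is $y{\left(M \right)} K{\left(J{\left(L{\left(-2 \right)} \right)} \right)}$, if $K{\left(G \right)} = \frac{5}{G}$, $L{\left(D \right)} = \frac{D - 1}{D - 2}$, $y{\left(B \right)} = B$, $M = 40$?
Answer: $\frac{1600 \sqrt{3}}{9} \approx 307.92$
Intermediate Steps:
$L{\left(D \right)} = \frac{-1 + D}{-2 + D}$
$J{\left(h \right)} = h^{\frac{3}{2}}$
$y{\left(M \right)} K{\left(J{\left(L{\left(-2 \right)} \right)} \right)} = 40 \frac{5}{\left(\frac{-1 - 2}{-2 - 2}\right)^{\frac{3}{2}}} = 40 \frac{5}{\left(\frac{1}{-4} \left(-3\right)\right)^{\frac{3}{2}}} = 40 \frac{5}{\left(\left(- \frac{1}{4}\right) \left(-3\right)\right)^{\frac{3}{2}}} = 40 \frac{5}{\left(\frac{3}{4}\right)^{\frac{3}{2}}} = 40 \frac{5}{\frac{3}{8} \sqrt{3}} = 40 \cdot 5 \frac{8 \sqrt{3}}{9} = 40 \frac{40 \sqrt{3}}{9} = \frac{1600 \sqrt{3}}{9}$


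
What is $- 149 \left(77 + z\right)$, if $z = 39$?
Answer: $-17284$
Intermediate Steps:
$- 149 \left(77 + z\right) = - 149 \left(77 + 39\right) = \left(-149\right) 116 = -17284$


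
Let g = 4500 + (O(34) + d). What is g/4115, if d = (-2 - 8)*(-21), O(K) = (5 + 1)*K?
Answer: 4914/4115 ≈ 1.1942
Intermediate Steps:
O(K) = 6*K
d = 210 (d = -10*(-21) = 210)
g = 4914 (g = 4500 + (6*34 + 210) = 4500 + (204 + 210) = 4500 + 414 = 4914)
g/4115 = 4914/4115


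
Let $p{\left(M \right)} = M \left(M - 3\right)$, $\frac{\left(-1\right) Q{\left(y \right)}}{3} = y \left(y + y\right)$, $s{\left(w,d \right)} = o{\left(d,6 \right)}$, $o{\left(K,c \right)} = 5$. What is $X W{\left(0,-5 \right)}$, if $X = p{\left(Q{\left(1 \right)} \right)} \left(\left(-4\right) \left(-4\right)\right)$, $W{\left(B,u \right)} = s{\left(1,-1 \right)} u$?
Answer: $-21600$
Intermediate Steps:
$s{\left(w,d \right)} = 5$
$Q{\left(y \right)} = - 6 y^{2}$ ($Q{\left(y \right)} = - 3 y \left(y + y\right) = - 3 y 2 y = - 3 \cdot 2 y^{2} = - 6 y^{2}$)
$p{\left(M \right)} = M \left(-3 + M\right)$
$W{\left(B,u \right)} = 5 u$
$X = 864$ ($X = - 6 \cdot 1^{2} \left(-3 - 6 \cdot 1^{2}\right) \left(\left(-4\right) \left(-4\right)\right) = \left(-6\right) 1 \left(-3 - 6\right) 16 = - 6 \left(-3 - 6\right) 16 = \left(-6\right) \left(-9\right) 16 = 54 \cdot 16 = 864$)
$X W{\left(0,-5 \right)} = 864 \cdot 5 \left(-5\right) = 864 \left(-25\right) = -21600$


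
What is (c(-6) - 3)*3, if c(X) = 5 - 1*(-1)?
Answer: 9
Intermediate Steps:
c(X) = 6 (c(X) = 5 + 1 = 6)
(c(-6) - 3)*3 = (6 - 3)*3 = 3*3 = 9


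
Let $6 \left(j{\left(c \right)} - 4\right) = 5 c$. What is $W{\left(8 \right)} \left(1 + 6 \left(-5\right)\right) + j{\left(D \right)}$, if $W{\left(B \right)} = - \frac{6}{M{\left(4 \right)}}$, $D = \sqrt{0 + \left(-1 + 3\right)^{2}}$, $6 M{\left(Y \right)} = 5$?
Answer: $\frac{3217}{15} \approx 214.47$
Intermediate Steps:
$M{\left(Y \right)} = \frac{5}{6}$ ($M{\left(Y \right)} = \frac{1}{6} \cdot 5 = \frac{5}{6}$)
$D = 2$ ($D = \sqrt{0 + 2^{2}} = \sqrt{0 + 4} = \sqrt{4} = 2$)
$W{\left(B \right)} = - \frac{36}{5}$ ($W{\left(B \right)} = - \frac{6}{\frac{5}{6}} = \left(-6\right) \frac{6}{5} = - \frac{36}{5}$)
$j{\left(c \right)} = 4 + \frac{5 c}{6}$
$W{\left(8 \right)} \left(1 + 6 \left(-5\right)\right) + j{\left(D \right)} = - \frac{36 \left(1 + 6 \left(-5\right)\right)}{5} + \left(4 + \frac{5}{6} \cdot 2\right) = - \frac{36 \left(1 - 30\right)}{5} + \left(4 + \frac{5}{3}\right) = \left(- \frac{36}{5}\right) \left(-29\right) + \frac{17}{3} = \frac{1044}{5} + \frac{17}{3} = \frac{3217}{15}$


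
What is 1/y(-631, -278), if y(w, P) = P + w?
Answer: -1/909 ≈ -0.0011001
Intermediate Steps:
1/y(-631, -278) = 1/(-278 - 631) = 1/(-909) = -1/909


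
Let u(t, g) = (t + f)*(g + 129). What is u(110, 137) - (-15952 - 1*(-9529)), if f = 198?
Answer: 88351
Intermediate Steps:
u(t, g) = (129 + g)*(198 + t) (u(t, g) = (t + 198)*(g + 129) = (198 + t)*(129 + g) = (129 + g)*(198 + t))
u(110, 137) - (-15952 - 1*(-9529)) = (25542 + 129*110 + 198*137 + 137*110) - (-15952 - 1*(-9529)) = (25542 + 14190 + 27126 + 15070) - (-15952 + 9529) = 81928 - 1*(-6423) = 81928 + 6423 = 88351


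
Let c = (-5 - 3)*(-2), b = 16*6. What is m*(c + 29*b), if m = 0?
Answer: 0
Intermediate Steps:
b = 96
c = 16 (c = -8*(-2) = 16)
m*(c + 29*b) = 0*(16 + 29*96) = 0*(16 + 2784) = 0*2800 = 0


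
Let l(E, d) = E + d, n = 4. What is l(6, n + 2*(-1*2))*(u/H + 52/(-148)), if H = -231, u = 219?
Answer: -22212/2849 ≈ -7.7964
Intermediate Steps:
l(6, n + 2*(-1*2))*(u/H + 52/(-148)) = (6 + (4 + 2*(-1*2)))*(219/(-231) + 52/(-148)) = (6 + (4 + 2*(-2)))*(219*(-1/231) + 52*(-1/148)) = (6 + (4 - 4))*(-73/77 - 13/37) = (6 + 0)*(-3702/2849) = 6*(-3702/2849) = -22212/2849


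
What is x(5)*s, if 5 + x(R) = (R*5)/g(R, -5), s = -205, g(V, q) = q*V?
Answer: 1230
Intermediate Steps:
g(V, q) = V*q
x(R) = -6 (x(R) = -5 + (R*5)/((R*(-5))) = -5 + (5*R)/((-5*R)) = -5 + (5*R)*(-1/(5*R)) = -5 - 1 = -6)
x(5)*s = -6*(-205) = 1230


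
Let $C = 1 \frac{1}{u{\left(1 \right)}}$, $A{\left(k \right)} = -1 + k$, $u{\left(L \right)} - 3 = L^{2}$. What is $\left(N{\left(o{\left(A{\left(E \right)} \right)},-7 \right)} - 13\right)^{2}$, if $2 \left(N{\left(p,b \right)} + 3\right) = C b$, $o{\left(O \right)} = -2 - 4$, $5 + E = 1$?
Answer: $\frac{18225}{64} \approx 284.77$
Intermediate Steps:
$u{\left(L \right)} = 3 + L^{2}$
$E = -4$ ($E = -5 + 1 = -4$)
$o{\left(O \right)} = -6$
$C = \frac{1}{4}$ ($C = 1 \frac{1}{3 + 1^{2}} = 1 \frac{1}{3 + 1} = 1 \cdot \frac{1}{4} = \frac{1}{4} \approx 0.25$)
$N{\left(p,b \right)} = -3 + \frac{b}{8}$ ($N{\left(p,b \right)} = -3 + \frac{\frac{1}{4} b}{2} = -3 + \frac{b}{8}$)
$\left(N{\left(o{\left(A{\left(E \right)} \right)},-7 \right)} - 13\right)^{2} = \left(\left(-3 + \frac{1}{8} \left(-7\right)\right) - 13\right)^{2} = \left(\left(-3 - \frac{7}{8}\right) - 13\right)^{2} = \left(- \frac{31}{8} - 13\right)^{2} = \left(- \frac{135}{8}\right)^{2} = \frac{18225}{64}$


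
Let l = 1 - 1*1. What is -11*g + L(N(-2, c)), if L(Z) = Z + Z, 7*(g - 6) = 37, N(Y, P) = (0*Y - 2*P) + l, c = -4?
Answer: -757/7 ≈ -108.14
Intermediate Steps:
l = 0 (l = 1 - 1 = 0)
N(Y, P) = -2*P (N(Y, P) = (0*Y - 2*P) + 0 = (0 - 2*P) + 0 = -2*P + 0 = -2*P)
g = 79/7 (g = 6 + (⅐)*37 = 6 + 37/7 = 79/7 ≈ 11.286)
L(Z) = 2*Z
-11*g + L(N(-2, c)) = -11*79/7 + 2*(-2*(-4)) = -869/7 + 2*8 = -869/7 + 16 = -757/7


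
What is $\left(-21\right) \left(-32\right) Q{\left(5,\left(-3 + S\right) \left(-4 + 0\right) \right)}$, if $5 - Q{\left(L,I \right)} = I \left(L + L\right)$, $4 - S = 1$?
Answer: $3360$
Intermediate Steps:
$S = 3$ ($S = 4 - 1 = 3$)
$Q{\left(L,I \right)} = 5 - 2 I L$ ($Q{\left(L,I \right)} = 5 - I \left(L + L\right) = 5 - I 2 L = 5 - 2 I L$)
$\left(-21\right) \left(-32\right) Q{\left(5,\left(-3 + S\right) \left(-4 + 0\right) \right)} = \left(-21\right) \left(-32\right) \left(5 - 2 \left(-3 + 3\right) \left(-4 + 0\right) 5\right) = 672 \left(5 - 2 \cdot 0 \left(-4\right) 5\right) = 672 \left(5 - 0 \cdot 5\right) = 672 \left(5 + 0\right) = 672 \cdot 5 = 3360$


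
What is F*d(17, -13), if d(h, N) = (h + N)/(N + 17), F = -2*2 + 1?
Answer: -3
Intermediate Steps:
F = -3 (F = -4 + 1 = -3)
d(h, N) = (N + h)/(17 + N)
F*d(17, -13) = -3*(-13 + 17)/(17 - 13) = -3*4/4 = -3*1 = -3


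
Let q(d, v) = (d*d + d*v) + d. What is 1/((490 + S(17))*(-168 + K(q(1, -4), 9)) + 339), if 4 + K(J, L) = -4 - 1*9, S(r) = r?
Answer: -1/93456 ≈ -1.0700e-5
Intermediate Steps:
q(d, v) = d + d² + d*v (q(d, v) = (d² + d*v) + d = d + d² + d*v)
K(J, L) = -17 (K(J, L) = -4 + (-4 - 1*9) = -4 + (-4 - 9) = -4 - 13 = -17)
1/((490 + S(17))*(-168 + K(q(1, -4), 9)) + 339) = 1/((490 + 17)*(-168 - 17) + 339) = 1/(507*(-185) + 339) = 1/(-93795 + 339) = 1/(-93456) = -1/93456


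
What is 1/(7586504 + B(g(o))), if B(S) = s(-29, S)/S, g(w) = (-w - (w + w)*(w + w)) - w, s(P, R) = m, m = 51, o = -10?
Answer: 380/2882871469 ≈ 1.3181e-7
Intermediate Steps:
s(P, R) = 51
g(w) = -4*w² - 2*w (g(w) = (-w - 2*w*2*w) - w = (-w - 4*w²) - w = -4*w² - 2*w)
B(S) = 51/S
1/(7586504 + B(g(o))) = 1/(7586504 + 51/((-2*(-10)*(1 + 2*(-10))))) = 1/(7586504 + 51/((-2*(-10)*(1 - 20)))) = 1/(7586504 + 51/((-2*(-10)*(-19)))) = 1/(7586504 + 51/(-380)) = 1/(7586504 + 51*(-1/380)) = 1/(7586504 - 51/380) = 1/(2882871469/380) = 380/2882871469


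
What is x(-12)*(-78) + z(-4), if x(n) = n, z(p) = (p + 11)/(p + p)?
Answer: 7481/8 ≈ 935.13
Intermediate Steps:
z(p) = (11 + p)/(2*p) (z(p) = (11 + p)/((2*p)) = (11 + p)*(1/(2*p)) = (11 + p)/(2*p))
x(-12)*(-78) + z(-4) = -12*(-78) + (½)*(11 - 4)/(-4) = 936 + (½)*(-¼)*7 = 936 - 7/8 = 7481/8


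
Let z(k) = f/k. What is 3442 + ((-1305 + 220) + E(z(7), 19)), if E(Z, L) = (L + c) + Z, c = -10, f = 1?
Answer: 16563/7 ≈ 2366.1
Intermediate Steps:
z(k) = 1/k
E(Z, L) = -10 + L + Z (E(Z, L) = (L - 10) + Z = (-10 + L) + Z = -10 + L + Z)
3442 + ((-1305 + 220) + E(z(7), 19)) = 3442 + ((-1305 + 220) + (-10 + 19 + 1/7)) = 3442 + (-1085 + (-10 + 19 + ⅐)) = 3442 + (-1085 + 64/7) = 3442 - 7531/7 = 16563/7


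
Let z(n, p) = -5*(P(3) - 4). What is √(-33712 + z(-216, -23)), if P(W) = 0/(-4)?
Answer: 2*I*√8423 ≈ 183.55*I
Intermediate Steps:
P(W) = 0 (P(W) = 0*(-¼) = 0)
z(n, p) = 20 (z(n, p) = -5*(0 - 4) = -5*(-4) = 20)
√(-33712 + z(-216, -23)) = √(-33712 + 20) = √(-33692) = 2*I*√8423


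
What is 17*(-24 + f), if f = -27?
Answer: -867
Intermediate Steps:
17*(-24 + f) = 17*(-24 - 27) = 17*(-51) = -867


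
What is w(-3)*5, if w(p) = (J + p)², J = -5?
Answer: 320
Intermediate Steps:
w(p) = (-5 + p)²
w(-3)*5 = (-5 - 3)²*5 = (-8)²*5 = 64*5 = 320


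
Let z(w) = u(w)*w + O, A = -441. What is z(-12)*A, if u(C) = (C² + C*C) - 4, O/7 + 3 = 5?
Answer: 1496754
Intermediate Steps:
O = 14 (O = -21 + 7*5 = -21 + 35 = 14)
u(C) = -4 + 2*C² (u(C) = (C² + C²) - 4 = 2*C² - 4 = -4 + 2*C²)
z(w) = 14 + w*(-4 + 2*w²) (z(w) = (-4 + 2*w²)*w + 14 = w*(-4 + 2*w²) + 14 = 14 + w*(-4 + 2*w²))
z(-12)*A = (14 + 2*(-12)*(-2 + (-12)²))*(-441) = (14 + 2*(-12)*(-2 + 144))*(-441) = (14 + 2*(-12)*142)*(-441) = (14 - 3408)*(-441) = -3394*(-441) = 1496754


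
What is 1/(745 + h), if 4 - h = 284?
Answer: 1/465 ≈ 0.0021505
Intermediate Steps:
h = -280 (h = 4 - 1*284 = 4 - 284 = -280)
1/(745 + h) = 1/(745 - 280) = 1/465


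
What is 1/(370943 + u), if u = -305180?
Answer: 1/65763 ≈ 1.5206e-5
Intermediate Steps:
1/(370943 + u) = 1/(370943 - 305180) = 1/65763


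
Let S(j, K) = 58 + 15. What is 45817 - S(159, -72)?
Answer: 45744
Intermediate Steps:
S(j, K) = 73
45817 - S(159, -72) = 45817 - 1*73 = 45817 - 73 = 45744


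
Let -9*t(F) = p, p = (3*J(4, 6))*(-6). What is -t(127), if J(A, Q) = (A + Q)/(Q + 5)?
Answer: -20/11 ≈ -1.8182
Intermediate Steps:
J(A, Q) = (A + Q)/(5 + Q)
p = -180/11 (p = (3*((4 + 6)/(5 + 6)))*(-6) = (3*(10/11))*(-6) = (30/11)*(-6) = -180/11 ≈ -16.364)
t(F) = 20/11 (t(F) = -1/9*(-180/11) = 20/11)
-t(127) = -1*20/11 = -20/11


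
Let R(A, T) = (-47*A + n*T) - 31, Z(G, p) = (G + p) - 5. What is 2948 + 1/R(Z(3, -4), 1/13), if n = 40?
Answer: 9737257/3303 ≈ 2948.0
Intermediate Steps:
Z(G, p) = -5 + G + p
R(A, T) = -31 - 47*A + 40*T (R(A, T) = (-47*A + 40*T) - 31 = -31 - 47*A + 40*T)
2948 + 1/R(Z(3, -4), 1/13) = 2948 + 1/(-31 - 47*(-5 + 3 - 4) + 40/13) = 2948 + 1/(-31 - 47*(-6) + 40*(1/13)) = 2948 + 1/(-31 + 282 + 40/13) = 2948 + 1/(3303/13) = 2948 + 13/3303 = 9737257/3303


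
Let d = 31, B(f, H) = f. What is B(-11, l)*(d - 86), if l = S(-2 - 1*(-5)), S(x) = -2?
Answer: 605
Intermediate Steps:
l = -2
B(-11, l)*(d - 86) = -11*(31 - 86) = -11*(-55) = 605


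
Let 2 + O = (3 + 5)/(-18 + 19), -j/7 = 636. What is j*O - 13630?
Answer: -40342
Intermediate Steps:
j = -4452 (j = -7*636 = -4452)
O = 6 (O = -2 + (3 + 5)/(-18 + 19) = -2 + 8/1 = -2 + 8*1 = -2 + 8 = 6)
j*O - 13630 = -4452*6 - 13630 = -26712 - 13630 = -40342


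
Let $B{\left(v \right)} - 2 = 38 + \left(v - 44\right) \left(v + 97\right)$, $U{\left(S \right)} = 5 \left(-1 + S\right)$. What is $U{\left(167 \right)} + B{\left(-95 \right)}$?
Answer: $592$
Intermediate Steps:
$U{\left(S \right)} = -5 + 5 S$
$B{\left(v \right)} = 40 + \left(-44 + v\right) \left(97 + v\right)$ ($B{\left(v \right)} = 2 + \left(38 + \left(v - 44\right) \left(v + 97\right)\right) = 2 + \left(38 + \left(-44 + v\right) \left(97 + v\right)\right) = 40 + \left(-44 + v\right) \left(97 + v\right)$)
$U{\left(167 \right)} + B{\left(-95 \right)} = \left(-5 + 5 \cdot 167\right) + \left(-4228 + \left(-95\right)^{2} + 53 \left(-95\right)\right) = \left(-5 + 835\right) - 238 = 830 - 238 = 592$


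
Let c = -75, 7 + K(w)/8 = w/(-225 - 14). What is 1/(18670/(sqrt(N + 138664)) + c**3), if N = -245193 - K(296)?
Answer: -429378958125/181144251291303059 + 3734*I*sqrt(6081278281)/905721256456515295 ≈ -2.3704e-6 + 3.215e-10*I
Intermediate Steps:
K(w) = -56 - 8*w/239 (K(w) = -56 + 8*(w/(-225 - 14)) = -56 + 8*(w/(-239)) = -56 + 8*(w*(-1/239)) = -56 + 8*(-w/239) = -56 - 8*w/239)
N = -58585375/239 (N = -245193 - (-56 - 8/239*296) = -245193 - (-56 - 2368/239) = -245193 - 1*(-15752/239) = -245193 + 15752/239 = -58585375/239 ≈ -2.4513e+5)
1/(18670/(sqrt(N + 138664)) + c**3) = 1/(18670/(sqrt(-58585375/239 + 138664)) + (-75)**3) = 1/(18670/(sqrt(-25444679/239)) - 421875) = 1/(18670/((I*sqrt(6081278281)/239)) - 421875) = 1/(18670*(-I*sqrt(6081278281)/25444679) - 421875) = 1/(-18670*I*sqrt(6081278281)/25444679 - 421875) = 1/(-421875 - 18670*I*sqrt(6081278281)/25444679)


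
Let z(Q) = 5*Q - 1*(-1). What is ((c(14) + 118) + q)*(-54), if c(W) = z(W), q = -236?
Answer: 2538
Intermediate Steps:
z(Q) = 1 + 5*Q (z(Q) = 5*Q + 1 = 1 + 5*Q)
c(W) = 1 + 5*W
((c(14) + 118) + q)*(-54) = (((1 + 5*14) + 118) - 236)*(-54) = (((1 + 70) + 118) - 236)*(-54) = ((71 + 118) - 236)*(-54) = (189 - 236)*(-54) = -47*(-54) = 2538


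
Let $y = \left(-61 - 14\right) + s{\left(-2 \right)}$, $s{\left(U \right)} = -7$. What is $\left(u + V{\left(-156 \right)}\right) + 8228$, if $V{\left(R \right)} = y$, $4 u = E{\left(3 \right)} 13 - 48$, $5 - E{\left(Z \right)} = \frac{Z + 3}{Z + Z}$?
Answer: $8147$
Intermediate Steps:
$E{\left(Z \right)} = 5 - \frac{3 + Z}{2 Z}$ ($E{\left(Z \right)} = 5 - \frac{Z + 3}{Z + Z} = 5 - \frac{3 + Z}{2 Z}$)
$y = -82$ ($y = \left(-61 - 14\right) - 7 = -75 - 7 = -82$)
$u = 1$ ($u = \frac{\frac{3 \left(-1 + 3 \cdot 3\right)}{2 \cdot 3} \cdot 13 - 48}{4} = \frac{\frac{3}{2} \cdot \frac{1}{3} \left(-1 + 9\right) 13 - 48}{4} = \frac{\frac{3}{2} \cdot \frac{1}{3} \cdot 8 \cdot 13 - 48}{4} = \frac{4 \cdot 13 - 48}{4} = \frac{52 - 48}{4} = \frac{1}{4} \cdot 4 = 1$)
$V{\left(R \right)} = -82$
$\left(u + V{\left(-156 \right)}\right) + 8228 = \left(1 - 82\right) + 8228 = -81 + 8228 = 8147$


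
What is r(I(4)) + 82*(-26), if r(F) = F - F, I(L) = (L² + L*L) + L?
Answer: -2132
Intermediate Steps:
I(L) = L + 2*L² (I(L) = (L² + L²) + L = 2*L² + L = L + 2*L²)
r(F) = 0
r(I(4)) + 82*(-26) = 0 + 82*(-26) = 0 - 2132 = -2132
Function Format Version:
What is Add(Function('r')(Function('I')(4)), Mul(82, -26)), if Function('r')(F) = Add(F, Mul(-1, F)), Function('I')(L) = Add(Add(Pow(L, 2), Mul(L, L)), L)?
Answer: -2132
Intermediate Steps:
Function('I')(L) = Add(L, Mul(2, Pow(L, 2))) (Function('I')(L) = Add(Add(Pow(L, 2), Pow(L, 2)), L) = Add(Mul(2, Pow(L, 2)), L) = Add(L, Mul(2, Pow(L, 2))))
Function('r')(F) = 0
Add(Function('r')(Function('I')(4)), Mul(82, -26)) = Add(0, Mul(82, -26)) = Add(0, -2132) = -2132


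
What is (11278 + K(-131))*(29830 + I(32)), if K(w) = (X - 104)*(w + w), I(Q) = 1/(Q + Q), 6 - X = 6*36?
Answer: 89295316533/32 ≈ 2.7905e+9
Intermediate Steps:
X = -210 (X = 6 - 6*36 = 6 - 1*216 = 6 - 216 = -210)
I(Q) = 1/(2*Q)
K(w) = -628*w (K(w) = (-210 - 104)*(w + w) = -628*w)
(11278 + K(-131))*(29830 + I(32)) = (11278 - 628*(-131))*(29830 + (½)/32) = (11278 + 82268)*(29830 + (½)*(1/32)) = 93546*(29830 + 1/64) = 93546*(1909121/64) = 89295316533/32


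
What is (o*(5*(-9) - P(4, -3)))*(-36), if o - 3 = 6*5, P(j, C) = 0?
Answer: 53460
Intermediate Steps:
o = 33 (o = 3 + 6*5 = 3 + 30 = 33)
(o*(5*(-9) - P(4, -3)))*(-36) = (33*(5*(-9) - 1*0))*(-36) = (33*(-45 + 0))*(-36) = (33*(-45))*(-36) = -1485*(-36) = 53460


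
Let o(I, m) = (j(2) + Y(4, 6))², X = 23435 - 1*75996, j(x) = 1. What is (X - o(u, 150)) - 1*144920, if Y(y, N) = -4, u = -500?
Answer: -197490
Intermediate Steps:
X = -52561 (X = 23435 - 75996 = -52561)
o(I, m) = 9 (o(I, m) = (1 - 4)² = (-3)² = 9)
(X - o(u, 150)) - 1*144920 = (-52561 - 1*9) - 1*144920 = (-52561 - 9) - 144920 = -52570 - 144920 = -197490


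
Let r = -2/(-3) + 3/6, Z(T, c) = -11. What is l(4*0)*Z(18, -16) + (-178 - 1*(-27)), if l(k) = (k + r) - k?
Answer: -983/6 ≈ -163.83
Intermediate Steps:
r = 7/6 (r = -2*(-1/3) + 3*(1/6) = 2/3 + 1/2 = 7/6 ≈ 1.1667)
l(k) = 7/6 (l(k) = (k + 7/6) - k = (7/6 + k) - k = 7/6)
l(4*0)*Z(18, -16) + (-178 - 1*(-27)) = (7/6)*(-11) + (-178 - 1*(-27)) = -77/6 + (-178 + 27) = -77/6 - 151 = -983/6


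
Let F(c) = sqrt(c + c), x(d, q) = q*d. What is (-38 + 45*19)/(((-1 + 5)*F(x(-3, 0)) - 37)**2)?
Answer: 817/1369 ≈ 0.59679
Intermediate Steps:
x(d, q) = d*q
F(c) = sqrt(2)*sqrt(c) (F(c) = sqrt(2*c) = sqrt(2)*sqrt(c))
(-38 + 45*19)/(((-1 + 5)*F(x(-3, 0)) - 37)**2) = (-38 + 45*19)/(((-1 + 5)*(sqrt(2)*sqrt(-3*0)) - 37)**2) = (-38 + 855)/((4*(sqrt(2)*sqrt(0)) - 37)**2) = 817/((4*(sqrt(2)*0) - 37)**2) = 817/((4*0 - 37)**2) = 817/((0 - 37)**2) = 817/((-37)**2) = 817/1369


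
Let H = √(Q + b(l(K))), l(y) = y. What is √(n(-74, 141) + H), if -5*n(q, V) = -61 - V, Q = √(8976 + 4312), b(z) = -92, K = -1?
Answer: √(1010 + 25*√2*√(-46 + √3322))/5 ≈ 6.7249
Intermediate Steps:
Q = 2*√3322 (Q = √13288 = 2*√3322 ≈ 115.27)
H = √(-92 + 2*√3322) (H = √(2*√3322 - 92) = √(-92 + 2*√3322) ≈ 4.8243)
n(q, V) = 61/5 + V/5 (n(q, V) = -(-61 - V)/5 = 61/5 + V/5)
√(n(-74, 141) + H) = √((61/5 + (⅕)*141) + √(-92 + 2*√3322)) = √((61/5 + 141/5) + √(-92 + 2*√3322)) = √(202/5 + √(-92 + 2*√3322))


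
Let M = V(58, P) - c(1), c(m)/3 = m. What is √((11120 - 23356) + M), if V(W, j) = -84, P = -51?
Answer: I*√12323 ≈ 111.01*I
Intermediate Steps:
c(m) = 3*m
M = -87 (M = -84 - 3 = -87)
√((11120 - 23356) + M) = √((11120 - 23356) - 87) = √(-12236 - 87) = √(-12323) = I*√12323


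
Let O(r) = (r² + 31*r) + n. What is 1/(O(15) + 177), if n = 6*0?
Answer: 1/867 ≈ 0.0011534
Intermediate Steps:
n = 0
O(r) = r² + 31*r (O(r) = (r² + 31*r) + 0 = r² + 31*r)
1/(O(15) + 177) = 1/(15*(31 + 15) + 177) = 1/(15*46 + 177) = 1/(690 + 177) = 1/867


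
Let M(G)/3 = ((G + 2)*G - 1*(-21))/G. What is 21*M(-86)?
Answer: -456435/86 ≈ -5307.4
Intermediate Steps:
M(G) = 3*(21 + G*(2 + G))/G (M(G) = 3*(((G + 2)*G - 1*(-21))/G) = 3*(((2 + G)*G + 21)/G) = 3*((G*(2 + G) + 21)/G) = 3*((21 + G*(2 + G))/G) = 3*(21 + G*(2 + G))/G)
21*M(-86) = 21*(6 + 3*(-86) + 63/(-86)) = 21*(6 - 258 + 63*(-1/86)) = 21*(6 - 258 - 63/86) = 21*(-21735/86) = -456435/86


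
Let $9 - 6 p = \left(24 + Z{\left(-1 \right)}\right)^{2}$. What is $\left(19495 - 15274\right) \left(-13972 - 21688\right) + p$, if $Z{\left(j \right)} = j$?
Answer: $- \frac{451562840}{3} \approx -1.5052 \cdot 10^{8}$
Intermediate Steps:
$p = - \frac{260}{3}$ ($p = \frac{3}{2} - \frac{\left(24 - 1\right)^{2}}{6} = \frac{3}{2} - \frac{23^{2}}{6} = \frac{3}{2} - \frac{529}{6} = - \frac{260}{3} \approx -86.667$)
$\left(19495 - 15274\right) \left(-13972 - 21688\right) + p = \left(19495 - 15274\right) \left(-13972 - 21688\right) - \frac{260}{3} = 4221 \left(-35660\right) - \frac{260}{3} = -150520860 - \frac{260}{3} = - \frac{451562840}{3}$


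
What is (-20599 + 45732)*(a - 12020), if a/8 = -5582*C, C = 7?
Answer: -8158473396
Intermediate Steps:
a = -312592 (a = 8*(-5582*7) = 8*(-39074) = -312592)
(-20599 + 45732)*(a - 12020) = (-20599 + 45732)*(-312592 - 12020) = 25133*(-324612) = -8158473396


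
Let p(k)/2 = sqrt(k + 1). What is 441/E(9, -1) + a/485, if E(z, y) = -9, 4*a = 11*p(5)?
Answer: -49 + 11*sqrt(6)/970 ≈ -48.972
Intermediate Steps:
p(k) = 2*sqrt(1 + k) (p(k) = 2*sqrt(k + 1) = 2*sqrt(1 + k))
a = 11*sqrt(6)/2 (a = (11*(2*sqrt(1 + 5)))/4 = (11*(2*sqrt(6)))/4 = (22*sqrt(6))/4 = 11*sqrt(6)/2 ≈ 13.472)
441/E(9, -1) + a/485 = 441/(-9) + (11*sqrt(6)/2)/485 = 441*(-1/9) + (11*sqrt(6)/2)*(1/485) = -49 + 11*sqrt(6)/970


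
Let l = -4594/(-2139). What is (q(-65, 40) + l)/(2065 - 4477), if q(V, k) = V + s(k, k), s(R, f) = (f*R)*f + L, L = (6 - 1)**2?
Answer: -68407517/2579634 ≈ -26.518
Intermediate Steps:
L = 25 (L = 5**2 = 25)
l = 4594/2139 (l = -4594*(-1/2139) = 4594/2139 ≈ 2.1477)
s(R, f) = 25 + R*f**2 (s(R, f) = (f*R)*f + 25 = (R*f)*f + 25 = R*f**2 + 25 = 25 + R*f**2)
q(V, k) = 25 + V + k**3 (q(V, k) = V + (25 + k*k**2) = V + (25 + k**3) = 25 + V + k**3)
(q(-65, 40) + l)/(2065 - 4477) = ((25 - 65 + 40**3) + 4594/2139)/(2065 - 4477) = ((25 - 65 + 64000) + 4594/2139)/(-2412) = (63960 + 4594/2139)*(-1/2412) = (136815034/2139)*(-1/2412) = -68407517/2579634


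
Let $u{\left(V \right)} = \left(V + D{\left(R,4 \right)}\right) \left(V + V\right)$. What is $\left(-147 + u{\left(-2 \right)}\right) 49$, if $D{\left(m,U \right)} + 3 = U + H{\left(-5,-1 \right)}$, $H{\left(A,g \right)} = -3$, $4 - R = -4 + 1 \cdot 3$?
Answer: $-6419$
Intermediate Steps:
$R = 5$ ($R = 4 - \left(-4 + 1 \cdot 3\right) = 4 - \left(-4 + 3\right) = 4 - -1 = 4 + 1 = 5$)
$D{\left(m,U \right)} = -6 + U$ ($D{\left(m,U \right)} = -3 + \left(U - 3\right) = -3 + \left(-3 + U\right) = -6 + U$)
$u{\left(V \right)} = 2 V \left(-2 + V\right)$ ($u{\left(V \right)} = \left(V + \left(-6 + 4\right)\right) \left(V + V\right) = \left(V - 2\right) 2 V = \left(-2 + V\right) 2 V = 2 V \left(-2 + V\right)$)
$\left(-147 + u{\left(-2 \right)}\right) 49 = \left(-147 + 2 \left(-2\right) \left(-2 - 2\right)\right) 49 = \left(-147 + 2 \left(-2\right) \left(-4\right)\right) 49 = \left(-147 + 16\right) 49 = \left(-131\right) 49 = -6419$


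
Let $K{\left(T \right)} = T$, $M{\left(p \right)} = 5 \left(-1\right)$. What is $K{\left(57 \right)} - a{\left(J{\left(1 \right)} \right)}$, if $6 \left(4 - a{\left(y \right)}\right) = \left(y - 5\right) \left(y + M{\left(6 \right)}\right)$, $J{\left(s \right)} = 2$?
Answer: $\frac{109}{2} \approx 54.5$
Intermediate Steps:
$M{\left(p \right)} = -5$
$a{\left(y \right)} = 4 - \frac{\left(-5 + y\right)^{2}}{6}$ ($a{\left(y \right)} = 4 - \frac{\left(y - 5\right) \left(y - 5\right)}{6} = 4 - \frac{\left(-5 + y\right) \left(-5 + y\right)}{6} = 4 - \frac{\left(-5 + y\right)^{2}}{6}$)
$K{\left(57 \right)} - a{\left(J{\left(1 \right)} \right)} = 57 - \left(- \frac{1}{6} - \frac{2^{2}}{6} + \frac{5}{3} \cdot 2\right) = 57 - \left(- \frac{1}{6} - \frac{2}{3} + \frac{10}{3}\right) = 57 - \frac{5}{2} = \frac{109}{2}$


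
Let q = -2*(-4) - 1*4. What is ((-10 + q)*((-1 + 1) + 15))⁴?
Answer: 65610000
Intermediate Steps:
q = 4 (q = 8 - 4 = 4)
((-10 + q)*((-1 + 1) + 15))⁴ = ((-10 + 4)*((-1 + 1) + 15))⁴ = (-6*(0 + 15))⁴ = (-6*15)⁴ = (-90)⁴ = 65610000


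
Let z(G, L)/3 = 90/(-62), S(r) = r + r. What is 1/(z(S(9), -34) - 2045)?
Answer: -31/63530 ≈ -0.00048796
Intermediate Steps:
S(r) = 2*r
z(G, L) = -135/31 (z(G, L) = 3*(90/(-62)) = 3*(90*(-1/62)) = 3*(-45/31) = -135/31)
1/(z(S(9), -34) - 2045) = 1/(-135/31 - 2045) = 1/(-63530/31) = -31/63530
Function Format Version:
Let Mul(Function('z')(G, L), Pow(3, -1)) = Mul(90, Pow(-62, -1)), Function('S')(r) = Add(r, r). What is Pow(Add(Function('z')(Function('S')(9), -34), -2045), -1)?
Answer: Rational(-31, 63530) ≈ -0.00048796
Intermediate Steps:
Function('S')(r) = Mul(2, r)
Function('z')(G, L) = Rational(-135, 31) (Function('z')(G, L) = Mul(3, Mul(90, Pow(-62, -1))) = Mul(3, Mul(90, Rational(-1, 62))) = Mul(3, Rational(-45, 31)) = Rational(-135, 31))
Pow(Add(Function('z')(Function('S')(9), -34), -2045), -1) = Pow(Add(Rational(-135, 31), -2045), -1) = Pow(Rational(-63530, 31), -1) = Rational(-31, 63530)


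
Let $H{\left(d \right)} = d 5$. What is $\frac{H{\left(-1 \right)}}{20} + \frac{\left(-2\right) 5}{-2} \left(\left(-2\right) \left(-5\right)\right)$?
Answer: $\frac{199}{4} \approx 49.75$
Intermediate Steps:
$H{\left(d \right)} = 5 d$
$\frac{H{\left(-1 \right)}}{20} + \frac{\left(-2\right) 5}{-2} \left(\left(-2\right) \left(-5\right)\right) = \frac{5 \left(-1\right)}{20} + \frac{\left(-2\right) 5}{-2} \left(\left(-2\right) \left(-5\right)\right) = \left(-5\right) \frac{1}{20} + \left(-10\right) \left(- \frac{1}{2}\right) 10 = - \frac{1}{4} + 5 \cdot 10 = - \frac{1}{4} + 50 = \frac{199}{4}$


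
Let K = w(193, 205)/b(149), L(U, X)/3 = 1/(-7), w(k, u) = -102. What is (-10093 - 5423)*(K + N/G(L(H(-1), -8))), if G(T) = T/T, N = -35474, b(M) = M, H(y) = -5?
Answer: 82013355648/149 ≈ 5.5043e+8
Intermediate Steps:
L(U, X) = -3/7 (L(U, X) = 3/(-7) = 3*(-1/7) = -3/7)
G(T) = 1
K = -102/149 ≈ -0.68456
(-10093 - 5423)*(K + N/G(L(H(-1), -8))) = (-10093 - 5423)*(-102/149 - 35474/1) = -15516*(-102/149 - 35474*1) = -15516*(-102/149 - 35474) = -15516*(-5285728/149) = 82013355648/149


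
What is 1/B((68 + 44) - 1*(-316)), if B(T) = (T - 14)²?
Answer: 1/171396 ≈ 5.8344e-6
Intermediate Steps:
B(T) = (-14 + T)²
1/B((68 + 44) - 1*(-316)) = 1/((-14 + ((68 + 44) - 1*(-316)))²) = 1/((-14 + (112 + 316))²) = 1/((-14 + 428)²) = 1/(414²) = 1/171396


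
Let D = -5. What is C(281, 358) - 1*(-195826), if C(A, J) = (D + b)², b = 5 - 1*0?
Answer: 195826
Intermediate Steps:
b = 5 (b = 5 + 0 = 5)
C(A, J) = 0 (C(A, J) = (-5 + 5)² = 0² = 0)
C(281, 358) - 1*(-195826) = 0 - 1*(-195826) = 0 + 195826 = 195826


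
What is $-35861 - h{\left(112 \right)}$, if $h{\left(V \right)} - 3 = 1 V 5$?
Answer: $-36424$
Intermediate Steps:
$h{\left(V \right)} = 3 + 5 V$ ($h{\left(V \right)} = 3 + 1 V 5 = 3 + V 5 = 3 + 5 V$)
$-35861 - h{\left(112 \right)} = -35861 - \left(3 + 5 \cdot 112\right) = -35861 - \left(3 + 560\right) = -35861 - 563 = -36424$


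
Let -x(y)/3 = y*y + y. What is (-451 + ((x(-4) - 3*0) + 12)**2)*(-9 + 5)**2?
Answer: 2000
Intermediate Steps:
x(y) = -3*y - 3*y**2 (x(y) = -3*(y*y + y) = -3*(y**2 + y) = -3*(y + y**2) = -3*y - 3*y**2)
(-451 + ((x(-4) - 3*0) + 12)**2)*(-9 + 5)**2 = (-451 + ((-3*(-4)*(1 - 4) - 3*0) + 12)**2)*(-9 + 5)**2 = (-451 + ((-3*(-4)*(-3) + 0) + 12)**2)*(-4)**2 = (-451 + ((-36 + 0) + 12)**2)*16 = (-451 + (-36 + 12)**2)*16 = (-451 + (-24)**2)*16 = (-451 + 576)*16 = 125*16 = 2000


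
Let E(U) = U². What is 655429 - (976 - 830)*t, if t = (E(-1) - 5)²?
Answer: 653093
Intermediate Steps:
t = 16 (t = ((-1)² - 5)² = (1 - 5)² = (-4)² = 16)
655429 - (976 - 830)*t = 655429 - (976 - 830)*16 = 655429 - 146*16 = 655429 - 1*2336 = 655429 - 2336 = 653093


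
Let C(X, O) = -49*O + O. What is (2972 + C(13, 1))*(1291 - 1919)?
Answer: -1836272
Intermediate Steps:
C(X, O) = -48*O
(2972 + C(13, 1))*(1291 - 1919) = (2972 - 48*1)*(1291 - 1919) = (2972 - 48)*(-628) = 2924*(-628) = -1836272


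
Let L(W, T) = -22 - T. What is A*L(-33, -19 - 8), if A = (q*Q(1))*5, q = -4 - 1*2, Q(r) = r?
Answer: -150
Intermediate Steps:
q = -6 (q = -4 - 2 = -6)
A = -30 (A = -6*1*5 = -6*5 = -30)
A*L(-33, -19 - 8) = -30*(-22 - (-19 - 8)) = -30*(-22 - 1*(-27)) = -30*(-22 + 27) = -30*5 = -150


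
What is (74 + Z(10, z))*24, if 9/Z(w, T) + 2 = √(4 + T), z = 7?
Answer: 12864/7 + 216*√11/7 ≈ 1940.1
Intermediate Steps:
Z(w, T) = 9/(-2 + √(4 + T))
(74 + Z(10, z))*24 = (74 + 9/(-2 + √(4 + 7)))*24 = (74 + 9/(-2 + √11))*24 = 1776 + 216/(-2 + √11)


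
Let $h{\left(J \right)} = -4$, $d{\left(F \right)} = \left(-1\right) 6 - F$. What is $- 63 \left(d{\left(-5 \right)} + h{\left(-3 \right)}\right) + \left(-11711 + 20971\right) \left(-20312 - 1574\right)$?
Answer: $-202664045$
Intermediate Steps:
$d{\left(F \right)} = -6 - F$
$- 63 \left(d{\left(-5 \right)} + h{\left(-3 \right)}\right) + \left(-11711 + 20971\right) \left(-20312 - 1574\right) = - 63 \left(\left(-6 - -5\right) - 4\right) + \left(-11711 + 20971\right) \left(-20312 - 1574\right) = - 63 \left(\left(-6 + 5\right) - 4\right) + 9260 \left(-21886\right) = - 63 \left(-1 - 4\right) - 202664360 = \left(-63\right) \left(-5\right) - 202664360 = 315 - 202664360 = -202664045$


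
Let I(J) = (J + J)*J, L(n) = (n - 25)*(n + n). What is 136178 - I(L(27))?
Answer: 112850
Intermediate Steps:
L(n) = 2*n*(-25 + n) (L(n) = (-25 + n)*(2*n) = 2*n*(-25 + n))
I(J) = 2*J² (I(J) = (2*J)*J = 2*J²)
136178 - I(L(27)) = 136178 - 2*(2*27*(-25 + 27))² = 136178 - 2*(2*27*2)² = 136178 - 2*108² = 136178 - 2*11664 = 136178 - 1*23328 = 136178 - 23328 = 112850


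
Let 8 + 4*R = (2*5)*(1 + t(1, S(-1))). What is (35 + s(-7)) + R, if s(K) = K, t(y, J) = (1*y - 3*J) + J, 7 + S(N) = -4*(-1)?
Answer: 46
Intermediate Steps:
S(N) = -3 (S(N) = -7 - 4*(-1) = -7 + 4 = -3)
t(y, J) = y - 2*J (t(y, J) = (y - 3*J) + J = y - 2*J)
R = 18 (R = -2 + ((2*5)*(1 + (1 - 2*(-3))))/4 = -2 + (10*(1 + (1 + 6)))/4 = -2 + (10*(1 + 7))/4 = -2 + (10*8)/4 = -2 + (¼)*80 = -2 + 20 = 18)
(35 + s(-7)) + R = (35 - 7) + 18 = 28 + 18 = 46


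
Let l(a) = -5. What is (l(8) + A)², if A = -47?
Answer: 2704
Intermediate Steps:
(l(8) + A)² = (-5 - 47)² = (-52)² = 2704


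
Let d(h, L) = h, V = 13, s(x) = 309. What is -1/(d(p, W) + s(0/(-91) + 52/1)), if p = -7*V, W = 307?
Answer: -1/218 ≈ -0.0045872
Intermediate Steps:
p = -91 (p = -7*13 = -91)
-1/(d(p, W) + s(0/(-91) + 52/1)) = -1/(-91 + 309) = -1/218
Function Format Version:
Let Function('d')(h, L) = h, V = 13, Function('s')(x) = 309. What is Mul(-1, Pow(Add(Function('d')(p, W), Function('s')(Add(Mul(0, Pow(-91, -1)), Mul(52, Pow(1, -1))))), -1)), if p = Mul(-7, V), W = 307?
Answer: Rational(-1, 218) ≈ -0.0045872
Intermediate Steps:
p = -91 (p = Mul(-7, 13) = -91)
Mul(-1, Pow(Add(Function('d')(p, W), Function('s')(Add(Mul(0, Pow(-91, -1)), Mul(52, Pow(1, -1))))), -1)) = Mul(-1, Pow(Add(-91, 309), -1)) = Mul(-1, Pow(218, -1)) = Mul(-1, Rational(1, 218)) = Rational(-1, 218)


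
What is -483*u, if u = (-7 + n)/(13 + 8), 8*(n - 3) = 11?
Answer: 483/8 ≈ 60.375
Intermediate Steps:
n = 35/8 (n = 3 + (1/8)*11 = 3 + 11/8 = 35/8 ≈ 4.3750)
u = -1/8 (u = (-7 + 35/8)/(13 + 8) = -21/8/21 = -21/8*1/21 = -1/8 ≈ -0.12500)
-483*u = -483*(-1/8) = 483/8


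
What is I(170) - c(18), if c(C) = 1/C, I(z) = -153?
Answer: -2755/18 ≈ -153.06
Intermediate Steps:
I(170) - c(18) = -153 - 1/18 = -2755/18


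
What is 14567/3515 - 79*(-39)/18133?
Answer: 274973126/63737495 ≈ 4.3141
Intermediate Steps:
14567/3515 - 79*(-39)/18133 = 14567*(1/3515) + 3081*(1/18133) = 14567/3515 + 3081/18133 = 274973126/63737495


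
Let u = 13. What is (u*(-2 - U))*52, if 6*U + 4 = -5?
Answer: -338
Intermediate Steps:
U = -3/2 (U = -⅔ + (⅙)*(-5) = -⅔ - ⅚ = -3/2 ≈ -1.5000)
(u*(-2 - U))*52 = (13*(-2 - 1*(-3/2)))*52 = (13*(-2 + 3/2))*52 = (13*(-½))*52 = -13/2*52 = -338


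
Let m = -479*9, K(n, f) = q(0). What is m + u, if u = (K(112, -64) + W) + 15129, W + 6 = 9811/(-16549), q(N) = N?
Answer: 178917977/16549 ≈ 10811.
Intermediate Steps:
K(n, f) = 0
W = -109105/16549 (W = -6 + 9811/(-16549) = -6 + 9811*(-1/16549) = -6 - 9811/16549 = -109105/16549 ≈ -6.5928)
u = 250260716/16549 (u = (0 - 109105/16549) + 15129 = -109105/16549 + 15129 = 250260716/16549 ≈ 15122.)
m = -4311
m + u = -4311 + 250260716/16549 = 178917977/16549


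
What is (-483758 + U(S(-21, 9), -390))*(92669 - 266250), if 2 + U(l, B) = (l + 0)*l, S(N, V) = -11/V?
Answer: 6801674106059/81 ≈ 8.3971e+10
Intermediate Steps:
U(l, B) = -2 + l**2 (U(l, B) = -2 + (l + 0)*l = -2 + l*l = -2 + l**2)
(-483758 + U(S(-21, 9), -390))*(92669 - 266250) = (-483758 + (-2 + (-11/9)**2))*(92669 - 266250) = (-483758 + (-2 + (-11*1/9)**2))*(-173581) = (-483758 + (-2 + (-11/9)**2))*(-173581) = (-483758 + (-2 + 121/81))*(-173581) = (-483758 - 41/81)*(-173581) = -39184439/81*(-173581) = 6801674106059/81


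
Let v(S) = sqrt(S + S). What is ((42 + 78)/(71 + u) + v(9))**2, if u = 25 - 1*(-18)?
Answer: 6898/361 + 120*sqrt(2)/19 ≈ 28.040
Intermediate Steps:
u = 43 (u = 25 + 18 = 43)
v(S) = sqrt(2)*sqrt(S) (v(S) = sqrt(2*S) = sqrt(2)*sqrt(S))
((42 + 78)/(71 + u) + v(9))**2 = ((42 + 78)/(71 + 43) + sqrt(2)*sqrt(9))**2 = (120/114 + sqrt(2)*3)**2 = (120*(1/114) + 3*sqrt(2))**2 = (20/19 + 3*sqrt(2))**2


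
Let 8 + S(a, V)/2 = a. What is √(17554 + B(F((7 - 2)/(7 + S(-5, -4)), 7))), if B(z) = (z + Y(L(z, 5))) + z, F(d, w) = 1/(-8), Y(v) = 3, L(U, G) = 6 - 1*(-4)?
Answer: 153*√3/2 ≈ 132.50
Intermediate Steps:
L(U, G) = 10 (L(U, G) = 6 + 4 = 10)
S(a, V) = -16 + 2*a
F(d, w) = -⅛
B(z) = 3 + 2*z (B(z) = (z + 3) + z = (3 + z) + z = 3 + 2*z)
√(17554 + B(F((7 - 2)/(7 + S(-5, -4)), 7))) = √(17554 + (3 + 2*(-⅛))) = √(17554 + (3 - ¼)) = √(17554 + 11/4) = √(70227/4) = 153*√3/2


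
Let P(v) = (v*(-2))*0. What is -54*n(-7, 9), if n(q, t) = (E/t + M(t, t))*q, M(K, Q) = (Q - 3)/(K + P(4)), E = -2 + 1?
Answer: 210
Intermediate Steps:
E = -1
P(v) = 0 (P(v) = -2*v*0 = 0)
M(K, Q) = (-3 + Q)/K (M(K, Q) = (Q - 3)/(K + 0) = (-3 + Q)/K)
n(q, t) = q*(-1/t + (-3 + t)/t) (n(q, t) = (-1/t + (-3 + t)/t)*q = q*(-1/t + (-3 + t)/t))
-54*n(-7, 9) = -(-378)*(-4 + 9)/9 = -(-378)*5/9 = -54*(-35/9) = 210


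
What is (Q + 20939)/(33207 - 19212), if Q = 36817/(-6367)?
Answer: 133281796/89106165 ≈ 1.4958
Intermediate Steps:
Q = -36817/6367 (Q = 36817*(-1/6367) = -36817/6367 ≈ -5.7825)
(Q + 20939)/(33207 - 19212) = (-36817/6367 + 20939)/(33207 - 19212) = (133281796/6367)/13995 = (133281796/6367)*(1/13995) = 133281796/89106165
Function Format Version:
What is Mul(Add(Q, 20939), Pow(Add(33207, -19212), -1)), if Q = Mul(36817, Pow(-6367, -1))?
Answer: Rational(133281796, 89106165) ≈ 1.4958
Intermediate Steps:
Q = Rational(-36817, 6367) (Q = Mul(36817, Rational(-1, 6367)) = Rational(-36817, 6367) ≈ -5.7825)
Mul(Add(Q, 20939), Pow(Add(33207, -19212), -1)) = Mul(Add(Rational(-36817, 6367), 20939), Pow(Add(33207, -19212), -1)) = Mul(Rational(133281796, 6367), Pow(13995, -1)) = Mul(Rational(133281796, 6367), Rational(1, 13995)) = Rational(133281796, 89106165)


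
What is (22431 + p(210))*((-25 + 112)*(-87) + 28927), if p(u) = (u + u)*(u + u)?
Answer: 4246632498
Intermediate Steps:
p(u) = 4*u**2 (p(u) = (2*u)*(2*u) = 4*u**2)
(22431 + p(210))*((-25 + 112)*(-87) + 28927) = (22431 + 4*210**2)*((-25 + 112)*(-87) + 28927) = (22431 + 4*44100)*(87*(-87) + 28927) = (22431 + 176400)*(-7569 + 28927) = 198831*21358 = 4246632498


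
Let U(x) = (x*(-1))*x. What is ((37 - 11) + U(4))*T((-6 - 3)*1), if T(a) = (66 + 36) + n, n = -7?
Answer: 950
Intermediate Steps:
U(x) = -x² (U(x) = (-x)*x = -x²)
T(a) = 95 (T(a) = (66 + 36) - 7 = 102 - 7 = 95)
((37 - 11) + U(4))*T((-6 - 3)*1) = ((37 - 11) - 1*4²)*95 = (26 - 1*16)*95 = (26 - 16)*95 = 10*95 = 950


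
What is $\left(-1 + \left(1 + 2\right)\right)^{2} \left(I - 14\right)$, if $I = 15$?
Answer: $4$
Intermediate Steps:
$\left(-1 + \left(1 + 2\right)\right)^{2} \left(I - 14\right) = \left(-1 + \left(1 + 2\right)\right)^{2} \left(15 - 14\right) = \left(-1 + 3\right)^{2} \cdot 1 = 2^{2} \cdot 1 = 4 \cdot 1 = 4$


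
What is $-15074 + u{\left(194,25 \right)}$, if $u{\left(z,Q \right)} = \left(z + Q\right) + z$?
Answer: $-14661$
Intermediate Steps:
$u{\left(z,Q \right)} = Q + 2 z$ ($u{\left(z,Q \right)} = \left(Q + z\right) + z = Q + 2 z$)
$-15074 + u{\left(194,25 \right)} = -15074 + \left(25 + 2 \cdot 194\right) = -15074 + \left(25 + 388\right) = -15074 + 413 = -14661$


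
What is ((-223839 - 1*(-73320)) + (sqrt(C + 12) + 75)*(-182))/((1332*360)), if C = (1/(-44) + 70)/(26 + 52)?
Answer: -493/1440 - 7*sqrt(37977654)/31648320 ≈ -0.34372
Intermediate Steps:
C = 3079/3432 (C = (-1/44 + 70)/78 = (3079/44)*(1/78) = 3079/3432 ≈ 0.89714)
((-223839 - 1*(-73320)) + (sqrt(C + 12) + 75)*(-182))/((1332*360)) = ((-223839 - 1*(-73320)) + (sqrt(3079/3432 + 12) + 75)*(-182))/((1332*360)) = ((-223839 + 73320) + (sqrt(44263/3432) + 75)*(-182))/479520 = (-150519 + (sqrt(37977654)/1716 + 75)*(-182))*(1/479520) = (-150519 + (75 + sqrt(37977654)/1716)*(-182))*(1/479520) = (-150519 + (-13650 - 7*sqrt(37977654)/66))*(1/479520) = (-164169 - 7*sqrt(37977654)/66)*(1/479520) = -493/1440 - 7*sqrt(37977654)/31648320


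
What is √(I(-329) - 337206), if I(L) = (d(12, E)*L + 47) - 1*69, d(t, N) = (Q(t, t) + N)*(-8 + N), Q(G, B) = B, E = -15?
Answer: I*√359929 ≈ 599.94*I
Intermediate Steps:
d(t, N) = (-8 + N)*(N + t) (d(t, N) = (t + N)*(-8 + N) = (N + t)*(-8 + N) = (-8 + N)*(N + t))
I(L) = -22 + 69*L (I(L) = (((-15)² - 8*(-15) - 8*12 - 15*12)*L + 47) - 1*69 = ((225 + 120 - 96 - 180)*L + 47) - 69 = (69*L + 47) - 69 = (47 + 69*L) - 69 = -22 + 69*L)
√(I(-329) - 337206) = √((-22 + 69*(-329)) - 337206) = √((-22 - 22701) - 337206) = √(-22723 - 337206) = √(-359929) = I*√359929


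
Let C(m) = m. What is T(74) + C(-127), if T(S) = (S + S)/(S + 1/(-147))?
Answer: -1359623/10877 ≈ -125.00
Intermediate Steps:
T(S) = 2*S/(-1/147 + S) (T(S) = (2*S)/(S - 1/147) = (2*S)/(-1/147 + S) = 2*S/(-1/147 + S))
T(74) + C(-127) = 294*74/(-1 + 147*74) - 127 = 294*74/(-1 + 10878) - 127 = 294*74/10877 - 127 = 294*74*(1/10877) - 127 = 21756/10877 - 127 = -1359623/10877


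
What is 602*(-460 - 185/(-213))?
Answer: -58872590/213 ≈ -2.7640e+5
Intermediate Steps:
602*(-460 - 185/(-213)) = 602*(-460 - 185*(-1)/213) = 602*(-460 - 1*(-185/213)) = 602*(-460 + 185/213) = 602*(-97795/213) = -58872590/213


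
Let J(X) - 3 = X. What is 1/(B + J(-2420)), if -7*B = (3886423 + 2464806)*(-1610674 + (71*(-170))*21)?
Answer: 7/11839605416057 ≈ 5.9124e-13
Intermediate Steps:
J(X) = 3 + X
B = 11839605432976/7 (B = -(3886423 + 2464806)*(-1610674 + (71*(-170))*21)/7 = -6351229*(-1610674 - 12070*21)/7 = -6351229*(-1610674 - 253470)/7 = -6351229*(-1864144)/7 = -⅐*(-11839605432976) = 11839605432976/7 ≈ 1.6914e+12)
1/(B + J(-2420)) = 1/(11839605432976/7 + (3 - 2420)) = 1/(11839605432976/7 - 2417) = 1/(11839605416057/7) = 7/11839605416057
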